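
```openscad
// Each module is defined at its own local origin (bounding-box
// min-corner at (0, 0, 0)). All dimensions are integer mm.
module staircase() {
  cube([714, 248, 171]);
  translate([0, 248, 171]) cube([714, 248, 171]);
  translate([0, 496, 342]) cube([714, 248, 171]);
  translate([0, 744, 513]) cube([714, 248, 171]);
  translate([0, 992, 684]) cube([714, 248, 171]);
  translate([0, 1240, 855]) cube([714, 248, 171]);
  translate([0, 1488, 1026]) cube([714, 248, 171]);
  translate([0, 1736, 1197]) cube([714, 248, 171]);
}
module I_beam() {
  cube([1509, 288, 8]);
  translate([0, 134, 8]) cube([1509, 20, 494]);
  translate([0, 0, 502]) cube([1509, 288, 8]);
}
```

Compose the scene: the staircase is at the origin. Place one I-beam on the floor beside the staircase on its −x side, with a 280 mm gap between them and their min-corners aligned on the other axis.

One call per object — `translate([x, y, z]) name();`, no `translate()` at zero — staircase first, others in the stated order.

staircase();
translate([-1789, 0, 0]) I_beam();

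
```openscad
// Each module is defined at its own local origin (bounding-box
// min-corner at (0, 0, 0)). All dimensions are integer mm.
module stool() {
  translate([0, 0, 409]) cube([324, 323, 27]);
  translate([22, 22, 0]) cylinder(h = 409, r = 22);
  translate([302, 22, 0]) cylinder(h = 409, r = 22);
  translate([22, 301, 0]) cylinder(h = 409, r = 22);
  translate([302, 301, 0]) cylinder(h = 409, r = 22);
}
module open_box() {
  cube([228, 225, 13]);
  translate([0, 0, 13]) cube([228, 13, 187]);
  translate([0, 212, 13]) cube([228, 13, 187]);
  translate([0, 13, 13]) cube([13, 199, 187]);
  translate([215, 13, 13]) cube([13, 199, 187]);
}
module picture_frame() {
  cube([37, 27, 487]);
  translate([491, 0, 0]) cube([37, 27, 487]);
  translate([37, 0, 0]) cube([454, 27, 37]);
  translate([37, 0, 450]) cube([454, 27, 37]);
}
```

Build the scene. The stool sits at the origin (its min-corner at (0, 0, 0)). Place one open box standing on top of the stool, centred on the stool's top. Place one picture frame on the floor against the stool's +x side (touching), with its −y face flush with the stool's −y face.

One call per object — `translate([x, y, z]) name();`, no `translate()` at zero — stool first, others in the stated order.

stool();
translate([48, 49, 436]) open_box();
translate([324, 0, 0]) picture_frame();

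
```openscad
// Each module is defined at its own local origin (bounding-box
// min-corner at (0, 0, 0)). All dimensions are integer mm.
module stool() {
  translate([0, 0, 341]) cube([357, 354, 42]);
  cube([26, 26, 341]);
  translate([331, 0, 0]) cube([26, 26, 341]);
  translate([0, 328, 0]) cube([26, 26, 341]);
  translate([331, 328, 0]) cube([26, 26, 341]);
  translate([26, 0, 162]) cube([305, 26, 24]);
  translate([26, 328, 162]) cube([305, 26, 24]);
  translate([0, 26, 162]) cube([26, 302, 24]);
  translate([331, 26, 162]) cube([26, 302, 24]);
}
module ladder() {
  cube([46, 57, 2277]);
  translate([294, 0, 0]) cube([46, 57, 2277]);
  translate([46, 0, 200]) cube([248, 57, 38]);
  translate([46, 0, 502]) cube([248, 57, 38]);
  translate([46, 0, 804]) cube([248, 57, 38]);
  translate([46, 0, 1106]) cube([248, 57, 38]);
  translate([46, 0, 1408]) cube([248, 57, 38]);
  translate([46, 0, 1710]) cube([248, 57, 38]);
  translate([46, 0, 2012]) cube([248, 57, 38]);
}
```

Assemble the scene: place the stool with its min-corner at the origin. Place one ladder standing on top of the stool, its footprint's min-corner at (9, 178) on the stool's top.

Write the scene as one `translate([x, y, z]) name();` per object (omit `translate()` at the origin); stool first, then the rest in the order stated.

stool();
translate([9, 178, 383]) ladder();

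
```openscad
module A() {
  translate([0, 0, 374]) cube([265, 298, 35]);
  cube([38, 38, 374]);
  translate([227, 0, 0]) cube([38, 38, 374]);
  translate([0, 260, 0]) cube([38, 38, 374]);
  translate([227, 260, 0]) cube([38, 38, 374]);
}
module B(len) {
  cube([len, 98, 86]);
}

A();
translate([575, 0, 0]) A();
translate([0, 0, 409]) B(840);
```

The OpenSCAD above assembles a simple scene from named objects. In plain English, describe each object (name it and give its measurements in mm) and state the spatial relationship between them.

A is a simple wooden stool: a rectangular seat 265 mm (x) by 298 mm (y), 35 mm thick, top face at z = 409 mm, on four square legs, each 38×38 mm in cross-section. The legs rest on z = 0, each flush with a corner of the seat.

B is a rectangular beam 840 mm long (x), 98 mm deep (y), 86 mm thick (z).

The beam spans the tops of two stools placed 310 mm apart, resting at z = 409 mm.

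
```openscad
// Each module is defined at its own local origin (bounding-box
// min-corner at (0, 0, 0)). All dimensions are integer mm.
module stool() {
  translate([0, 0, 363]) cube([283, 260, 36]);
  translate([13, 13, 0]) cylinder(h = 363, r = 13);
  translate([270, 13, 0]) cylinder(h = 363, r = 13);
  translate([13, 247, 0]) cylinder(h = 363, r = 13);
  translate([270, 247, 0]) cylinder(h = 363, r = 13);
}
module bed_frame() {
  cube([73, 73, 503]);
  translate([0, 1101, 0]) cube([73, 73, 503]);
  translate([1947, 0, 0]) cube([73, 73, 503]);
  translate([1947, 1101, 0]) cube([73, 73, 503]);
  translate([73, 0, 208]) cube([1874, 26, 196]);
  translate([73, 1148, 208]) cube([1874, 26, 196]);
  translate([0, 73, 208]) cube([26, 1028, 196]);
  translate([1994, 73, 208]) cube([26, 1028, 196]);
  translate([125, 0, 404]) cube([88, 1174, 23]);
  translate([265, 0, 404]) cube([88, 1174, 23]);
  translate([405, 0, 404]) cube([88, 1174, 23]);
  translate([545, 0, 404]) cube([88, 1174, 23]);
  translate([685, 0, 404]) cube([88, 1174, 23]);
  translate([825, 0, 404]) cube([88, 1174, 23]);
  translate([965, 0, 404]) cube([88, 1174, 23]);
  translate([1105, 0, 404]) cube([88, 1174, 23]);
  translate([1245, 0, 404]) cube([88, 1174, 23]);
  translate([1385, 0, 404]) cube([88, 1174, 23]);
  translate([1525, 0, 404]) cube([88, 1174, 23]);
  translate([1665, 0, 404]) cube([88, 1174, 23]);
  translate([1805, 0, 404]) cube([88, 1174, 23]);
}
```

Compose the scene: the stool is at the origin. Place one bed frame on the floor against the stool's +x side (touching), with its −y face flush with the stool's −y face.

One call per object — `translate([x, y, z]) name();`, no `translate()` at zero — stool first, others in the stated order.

stool();
translate([283, 0, 0]) bed_frame();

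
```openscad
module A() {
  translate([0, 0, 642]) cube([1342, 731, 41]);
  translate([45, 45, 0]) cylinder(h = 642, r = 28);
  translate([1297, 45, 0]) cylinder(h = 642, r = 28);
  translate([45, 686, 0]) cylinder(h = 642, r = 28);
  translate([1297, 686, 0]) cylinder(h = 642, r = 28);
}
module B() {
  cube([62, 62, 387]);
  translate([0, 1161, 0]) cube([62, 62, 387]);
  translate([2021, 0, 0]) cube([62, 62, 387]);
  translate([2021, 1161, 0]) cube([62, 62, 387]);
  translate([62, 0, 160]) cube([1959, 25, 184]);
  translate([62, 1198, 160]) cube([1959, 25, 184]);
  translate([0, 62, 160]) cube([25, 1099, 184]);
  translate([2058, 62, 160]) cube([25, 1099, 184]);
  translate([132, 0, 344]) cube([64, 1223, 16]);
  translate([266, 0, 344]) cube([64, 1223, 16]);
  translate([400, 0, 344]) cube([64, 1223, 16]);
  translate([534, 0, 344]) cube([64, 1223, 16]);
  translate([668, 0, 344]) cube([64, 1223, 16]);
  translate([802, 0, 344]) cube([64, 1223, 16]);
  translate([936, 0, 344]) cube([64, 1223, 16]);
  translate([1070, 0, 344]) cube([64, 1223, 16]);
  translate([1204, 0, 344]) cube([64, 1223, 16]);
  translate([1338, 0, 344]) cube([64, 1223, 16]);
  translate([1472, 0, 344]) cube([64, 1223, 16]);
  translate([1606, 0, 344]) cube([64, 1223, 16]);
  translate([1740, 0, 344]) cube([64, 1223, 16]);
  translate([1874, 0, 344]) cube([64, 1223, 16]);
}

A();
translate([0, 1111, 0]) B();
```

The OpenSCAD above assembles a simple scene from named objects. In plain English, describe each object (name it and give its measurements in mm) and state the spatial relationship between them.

A is a rectangular dining table. The top is 1342×731×41 mm with its upper surface at z = 683 mm. It stands on four round legs of 56 mm diameter, each leg's bounding box inset 17 mm from the nearest pair of top edges, running from the floor to the underside of the top.

B is a bed frame 2083 mm long (x) by 1223 mm wide (y). Four 62×62 mm corner posts, 387 mm tall, at the corners of the footprint. Four rails of 25 mm thickness and 184 mm height run between adjacent posts with their undersides at z = 160 mm, their outer faces flush with the outside of the frame (the two x-running rails run between the posts' inner faces; the two y-running rails run between the posts' inner faces). 14 slats, each 64 mm wide (x) and 16 mm thick, lie across the top of the two x-running rails, running the full 1223 mm width of the frame in y; the slats are evenly spaced along x between the inner faces of the end posts with equal gaps (rounded down to the nearest mm) at the −x end and between each pair — any rounding remainder accumulates at the +x end.

The bed frame is on the floor beside the table on its +y side.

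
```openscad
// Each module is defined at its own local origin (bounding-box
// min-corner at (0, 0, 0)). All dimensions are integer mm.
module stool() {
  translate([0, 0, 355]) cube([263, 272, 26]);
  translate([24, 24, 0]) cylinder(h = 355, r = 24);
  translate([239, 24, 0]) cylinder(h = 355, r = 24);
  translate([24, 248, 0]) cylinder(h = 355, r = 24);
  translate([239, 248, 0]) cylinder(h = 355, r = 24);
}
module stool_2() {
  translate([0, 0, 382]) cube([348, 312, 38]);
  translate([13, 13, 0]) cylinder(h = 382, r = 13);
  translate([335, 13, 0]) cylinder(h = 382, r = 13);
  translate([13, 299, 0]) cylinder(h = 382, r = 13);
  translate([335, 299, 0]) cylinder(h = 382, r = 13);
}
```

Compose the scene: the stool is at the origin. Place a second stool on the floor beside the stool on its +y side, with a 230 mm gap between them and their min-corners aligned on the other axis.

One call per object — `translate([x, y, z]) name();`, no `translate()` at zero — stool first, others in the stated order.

stool();
translate([0, 502, 0]) stool_2();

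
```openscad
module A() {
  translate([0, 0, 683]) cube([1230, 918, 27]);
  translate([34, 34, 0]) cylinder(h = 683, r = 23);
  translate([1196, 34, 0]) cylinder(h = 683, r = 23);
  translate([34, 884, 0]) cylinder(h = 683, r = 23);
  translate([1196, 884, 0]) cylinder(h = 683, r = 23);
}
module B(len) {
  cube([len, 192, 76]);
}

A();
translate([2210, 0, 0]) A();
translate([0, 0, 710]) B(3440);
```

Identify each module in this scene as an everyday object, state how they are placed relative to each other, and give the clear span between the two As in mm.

Second table starts at x = 2210; first ends at x = 1230; clear span = 2210 − 1230 = 980 mm.

A is a table. B is a beam. A beam spans the tops of two tables. The clear span between the two tables is 980 mm.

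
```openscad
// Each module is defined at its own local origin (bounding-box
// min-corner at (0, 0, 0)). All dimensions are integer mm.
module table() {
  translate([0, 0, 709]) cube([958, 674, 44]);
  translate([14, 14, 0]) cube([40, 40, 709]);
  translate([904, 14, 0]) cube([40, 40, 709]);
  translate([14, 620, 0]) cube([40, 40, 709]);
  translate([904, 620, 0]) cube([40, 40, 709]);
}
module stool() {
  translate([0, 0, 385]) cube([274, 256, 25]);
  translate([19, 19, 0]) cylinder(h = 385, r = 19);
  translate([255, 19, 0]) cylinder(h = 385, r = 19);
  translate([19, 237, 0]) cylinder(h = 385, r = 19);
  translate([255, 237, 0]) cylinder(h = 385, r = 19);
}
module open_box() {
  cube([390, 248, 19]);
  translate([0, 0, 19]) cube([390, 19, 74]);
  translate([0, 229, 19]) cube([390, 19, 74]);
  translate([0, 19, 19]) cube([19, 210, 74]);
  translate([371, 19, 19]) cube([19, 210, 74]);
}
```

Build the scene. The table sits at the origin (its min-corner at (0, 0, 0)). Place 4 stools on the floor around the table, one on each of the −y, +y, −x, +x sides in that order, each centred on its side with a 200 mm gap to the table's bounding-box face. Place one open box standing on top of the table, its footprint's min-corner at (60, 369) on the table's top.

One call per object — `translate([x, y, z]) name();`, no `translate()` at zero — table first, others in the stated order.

table();
translate([342, -456, 0]) stool();
translate([342, 874, 0]) stool();
translate([-474, 209, 0]) stool();
translate([1158, 209, 0]) stool();
translate([60, 369, 753]) open_box();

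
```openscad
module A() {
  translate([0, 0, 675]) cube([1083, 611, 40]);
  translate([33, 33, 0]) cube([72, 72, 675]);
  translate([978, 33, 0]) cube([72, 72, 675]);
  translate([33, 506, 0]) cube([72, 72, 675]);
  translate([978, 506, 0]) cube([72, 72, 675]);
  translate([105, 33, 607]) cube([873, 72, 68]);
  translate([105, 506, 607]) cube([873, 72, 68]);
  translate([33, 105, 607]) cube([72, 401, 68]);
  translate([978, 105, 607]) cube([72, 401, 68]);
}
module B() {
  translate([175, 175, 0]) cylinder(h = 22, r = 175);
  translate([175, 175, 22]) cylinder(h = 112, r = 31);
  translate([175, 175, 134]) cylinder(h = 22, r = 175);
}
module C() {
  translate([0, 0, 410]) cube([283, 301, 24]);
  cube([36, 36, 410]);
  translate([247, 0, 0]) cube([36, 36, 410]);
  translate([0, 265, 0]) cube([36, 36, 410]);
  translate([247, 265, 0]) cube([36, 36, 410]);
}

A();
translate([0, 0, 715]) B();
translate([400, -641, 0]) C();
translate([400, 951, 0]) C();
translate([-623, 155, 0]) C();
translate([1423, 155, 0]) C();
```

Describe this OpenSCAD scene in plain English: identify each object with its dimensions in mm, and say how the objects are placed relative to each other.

A is a table: top 1083 mm (x) × 611 mm (y), 40 mm thick, upper face at z = 715 mm, on four 72×72 mm square legs, each inset 33 mm from the nearest pair of top edges, running from z = 0 to the bottom of the top. Four apron rails, 72 mm thick and 68 mm tall, run between adjacent legs with their top edges flush with the underside of the top and their outer faces flush with the legs' outer faces.

B is a spool: two coaxial disc flanges of radius 175 mm and thickness 22 mm, joined by a core cylinder of radius 31 mm and height 112 mm. The lower flange rests on z = 0 and the three cylinders share a vertical axis.

C is a four-legged stool. The seat is 283×301 mm, 24 mm thick, top at z = 434 mm. It stands on four square legs, each 36×36 mm in cross-section, from z = 0 to the seat underside, each flush with a corner of the seat.

The spool is on top of the table. Four stools sit around the table at the −y, +y, −x, +x sides.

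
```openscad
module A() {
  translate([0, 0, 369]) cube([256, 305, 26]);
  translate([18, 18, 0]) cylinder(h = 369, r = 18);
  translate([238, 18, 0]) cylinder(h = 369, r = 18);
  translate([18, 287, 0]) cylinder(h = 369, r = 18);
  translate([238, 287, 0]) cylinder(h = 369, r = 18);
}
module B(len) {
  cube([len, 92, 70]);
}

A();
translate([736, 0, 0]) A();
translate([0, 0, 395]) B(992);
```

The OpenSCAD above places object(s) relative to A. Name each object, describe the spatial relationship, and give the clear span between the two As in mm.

A is a stool. B is a beam. A beam spans the tops of two stools. The clear span between the two stools is 480 mm.

Second stool starts at x = 736; first ends at x = 256; clear span = 736 − 256 = 480 mm.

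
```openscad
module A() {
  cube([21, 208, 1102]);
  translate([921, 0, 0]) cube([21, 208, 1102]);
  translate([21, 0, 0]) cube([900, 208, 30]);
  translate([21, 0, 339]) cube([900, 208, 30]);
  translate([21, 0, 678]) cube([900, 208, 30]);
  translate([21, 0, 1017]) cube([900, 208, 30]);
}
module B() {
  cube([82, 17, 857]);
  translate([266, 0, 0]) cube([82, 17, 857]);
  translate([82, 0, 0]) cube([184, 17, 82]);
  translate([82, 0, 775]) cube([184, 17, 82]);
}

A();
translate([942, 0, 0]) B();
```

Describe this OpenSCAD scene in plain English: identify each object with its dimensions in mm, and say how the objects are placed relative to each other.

A is a bookshelf 942 mm wide overall, 208 mm deep and 1102 mm tall. The two sides are 21 mm thick vertical panels. 4 horizontal shelves of 30 mm thickness span between the inner faces of the sides; the lowest shelf sits on the floor and shelves are stacked with a clear vertical gap of 309 mm between each pair.

B is a rectangular picture frame lying in the x–z plane (depth along y). The opening is 184 mm wide (x) by 693 mm tall (z), surrounded by a border 82 mm wide on all four sides. The frame is 17 mm deep and is made of two full-height vertical stiles with two horizontal rails fitted between them.

The picture frame is against the bookshelf's +x side, with their −y faces flush.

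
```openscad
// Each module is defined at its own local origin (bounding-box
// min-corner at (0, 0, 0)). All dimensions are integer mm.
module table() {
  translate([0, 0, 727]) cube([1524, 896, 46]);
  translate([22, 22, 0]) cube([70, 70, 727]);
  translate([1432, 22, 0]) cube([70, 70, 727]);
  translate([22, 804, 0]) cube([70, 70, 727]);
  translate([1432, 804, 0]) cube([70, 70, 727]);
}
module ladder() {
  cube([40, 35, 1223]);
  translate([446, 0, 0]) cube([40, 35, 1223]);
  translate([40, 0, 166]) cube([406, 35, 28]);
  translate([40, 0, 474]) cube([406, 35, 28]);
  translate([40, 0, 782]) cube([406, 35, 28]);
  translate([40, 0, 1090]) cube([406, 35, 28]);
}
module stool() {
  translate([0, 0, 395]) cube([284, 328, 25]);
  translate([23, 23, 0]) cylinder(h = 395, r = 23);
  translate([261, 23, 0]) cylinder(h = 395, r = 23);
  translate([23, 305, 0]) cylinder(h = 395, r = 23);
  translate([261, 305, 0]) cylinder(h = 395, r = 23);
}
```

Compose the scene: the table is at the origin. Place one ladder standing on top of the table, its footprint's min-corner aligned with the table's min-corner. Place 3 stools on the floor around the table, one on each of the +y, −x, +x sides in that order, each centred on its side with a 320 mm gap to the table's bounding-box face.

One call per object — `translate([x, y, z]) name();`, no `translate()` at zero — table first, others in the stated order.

table();
translate([0, 0, 773]) ladder();
translate([620, 1216, 0]) stool();
translate([-604, 284, 0]) stool();
translate([1844, 284, 0]) stool();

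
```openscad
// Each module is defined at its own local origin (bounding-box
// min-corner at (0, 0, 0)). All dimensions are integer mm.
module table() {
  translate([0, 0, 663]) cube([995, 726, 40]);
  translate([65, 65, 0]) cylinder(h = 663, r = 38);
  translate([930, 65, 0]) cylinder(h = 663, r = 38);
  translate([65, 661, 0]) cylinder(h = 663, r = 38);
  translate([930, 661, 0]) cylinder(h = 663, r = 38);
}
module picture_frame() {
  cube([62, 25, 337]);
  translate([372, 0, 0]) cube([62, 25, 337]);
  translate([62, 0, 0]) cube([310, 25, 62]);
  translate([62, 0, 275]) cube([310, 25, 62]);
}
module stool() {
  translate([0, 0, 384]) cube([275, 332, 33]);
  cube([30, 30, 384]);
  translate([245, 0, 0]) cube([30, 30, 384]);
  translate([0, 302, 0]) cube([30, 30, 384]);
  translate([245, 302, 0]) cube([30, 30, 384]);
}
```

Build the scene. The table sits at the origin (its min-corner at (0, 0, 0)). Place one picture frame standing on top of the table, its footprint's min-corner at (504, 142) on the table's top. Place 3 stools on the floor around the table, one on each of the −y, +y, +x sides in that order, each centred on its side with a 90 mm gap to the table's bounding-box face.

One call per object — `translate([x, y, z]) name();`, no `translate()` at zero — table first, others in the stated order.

table();
translate([504, 142, 703]) picture_frame();
translate([360, -422, 0]) stool();
translate([360, 816, 0]) stool();
translate([1085, 197, 0]) stool();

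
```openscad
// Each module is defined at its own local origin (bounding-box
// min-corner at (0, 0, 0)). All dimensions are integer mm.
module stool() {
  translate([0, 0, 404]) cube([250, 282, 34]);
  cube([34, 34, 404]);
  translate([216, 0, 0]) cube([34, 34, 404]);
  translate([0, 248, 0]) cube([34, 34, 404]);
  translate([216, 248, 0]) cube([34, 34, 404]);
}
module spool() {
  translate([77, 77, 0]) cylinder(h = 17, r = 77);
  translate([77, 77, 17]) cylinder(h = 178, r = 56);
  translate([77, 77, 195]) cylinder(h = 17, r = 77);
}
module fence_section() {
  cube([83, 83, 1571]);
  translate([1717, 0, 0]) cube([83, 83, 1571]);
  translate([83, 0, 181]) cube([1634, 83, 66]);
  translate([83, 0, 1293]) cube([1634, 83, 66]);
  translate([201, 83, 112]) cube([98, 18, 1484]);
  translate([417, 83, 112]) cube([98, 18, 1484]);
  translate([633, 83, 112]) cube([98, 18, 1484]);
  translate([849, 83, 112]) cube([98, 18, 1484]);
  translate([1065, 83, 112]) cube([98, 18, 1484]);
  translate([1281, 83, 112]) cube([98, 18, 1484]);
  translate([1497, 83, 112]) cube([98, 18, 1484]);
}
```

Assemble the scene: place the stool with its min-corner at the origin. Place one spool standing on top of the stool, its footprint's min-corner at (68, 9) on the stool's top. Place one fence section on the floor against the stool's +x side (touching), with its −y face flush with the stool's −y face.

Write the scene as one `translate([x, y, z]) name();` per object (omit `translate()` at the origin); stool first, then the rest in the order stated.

stool();
translate([68, 9, 438]) spool();
translate([250, 0, 0]) fence_section();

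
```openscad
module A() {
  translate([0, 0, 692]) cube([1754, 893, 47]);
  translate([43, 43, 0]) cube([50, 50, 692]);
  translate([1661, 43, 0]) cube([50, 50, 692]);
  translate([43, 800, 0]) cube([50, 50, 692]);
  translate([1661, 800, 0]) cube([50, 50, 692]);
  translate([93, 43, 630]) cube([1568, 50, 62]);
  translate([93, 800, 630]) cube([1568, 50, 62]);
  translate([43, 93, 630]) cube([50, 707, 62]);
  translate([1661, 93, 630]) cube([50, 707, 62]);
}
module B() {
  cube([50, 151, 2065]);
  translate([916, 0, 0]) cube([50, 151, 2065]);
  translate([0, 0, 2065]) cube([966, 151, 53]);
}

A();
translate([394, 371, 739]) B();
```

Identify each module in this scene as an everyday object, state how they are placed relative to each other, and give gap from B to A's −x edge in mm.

A is a table. B is a door frame. The door frame is on top of the table, centred. The gap from the door frame to the table's −x edge is 394 mm.

The door frame's min-x is at 394; the table's min-x is 0; gap = 394 mm.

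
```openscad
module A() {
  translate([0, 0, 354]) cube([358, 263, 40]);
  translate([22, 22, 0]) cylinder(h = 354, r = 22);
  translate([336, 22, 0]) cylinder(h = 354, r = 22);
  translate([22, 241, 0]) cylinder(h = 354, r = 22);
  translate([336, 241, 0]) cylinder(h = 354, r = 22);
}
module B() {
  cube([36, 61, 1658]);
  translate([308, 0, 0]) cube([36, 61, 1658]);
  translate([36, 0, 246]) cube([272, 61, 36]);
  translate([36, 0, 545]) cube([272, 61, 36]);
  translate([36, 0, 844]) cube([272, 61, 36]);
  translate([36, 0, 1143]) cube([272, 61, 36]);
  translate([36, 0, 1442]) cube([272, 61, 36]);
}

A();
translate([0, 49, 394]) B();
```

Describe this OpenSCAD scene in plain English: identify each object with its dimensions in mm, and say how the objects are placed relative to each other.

A is a four-legged stool. The seat is a 358×263×40 mm slab whose top surface is at z = 394 mm; four round legs, each 44 mm in diameter, run from the floor (z = 0) to the underside of the seat, each leg's axis is inset half a diameter from the nearest pair of seat edges (so the leg's bounding box is flush with the corner).

B is a straight ladder. Two 36×61 mm vertical rails, 1658 mm tall, stand 344 mm apart (outside-to-outside) with their front faces coplanar on the −y side. 5 rungs, each 61 mm deep and 36 mm tall, span between the inner faces of the rails, front faces flush with the rails. The lowest rung's underside is at z = 246 mm and rungs are spaced 299 mm apart (underside to underside).

The ladder is on top of the stool.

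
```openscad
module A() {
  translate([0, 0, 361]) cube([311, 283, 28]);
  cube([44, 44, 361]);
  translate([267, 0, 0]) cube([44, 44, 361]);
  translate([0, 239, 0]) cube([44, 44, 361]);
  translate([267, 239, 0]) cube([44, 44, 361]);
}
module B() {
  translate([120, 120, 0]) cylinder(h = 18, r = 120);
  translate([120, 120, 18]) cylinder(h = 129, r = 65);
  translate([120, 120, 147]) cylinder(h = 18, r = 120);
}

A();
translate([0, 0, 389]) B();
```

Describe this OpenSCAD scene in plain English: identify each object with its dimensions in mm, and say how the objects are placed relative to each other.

A is a simple wooden stool: a rectangular seat 311 mm (x) by 283 mm (y), 28 mm thick, top face at z = 389 mm, on four square legs, each 44×44 mm in cross-section. The legs rest on z = 0, each flush with a corner of the seat.

B is a spool: two coaxial disc flanges of radius 120 mm and thickness 18 mm, joined by a core cylinder of radius 65 mm and height 129 mm. The lower flange rests on z = 0 and the three cylinders share a vertical axis.

The spool is on top of the stool.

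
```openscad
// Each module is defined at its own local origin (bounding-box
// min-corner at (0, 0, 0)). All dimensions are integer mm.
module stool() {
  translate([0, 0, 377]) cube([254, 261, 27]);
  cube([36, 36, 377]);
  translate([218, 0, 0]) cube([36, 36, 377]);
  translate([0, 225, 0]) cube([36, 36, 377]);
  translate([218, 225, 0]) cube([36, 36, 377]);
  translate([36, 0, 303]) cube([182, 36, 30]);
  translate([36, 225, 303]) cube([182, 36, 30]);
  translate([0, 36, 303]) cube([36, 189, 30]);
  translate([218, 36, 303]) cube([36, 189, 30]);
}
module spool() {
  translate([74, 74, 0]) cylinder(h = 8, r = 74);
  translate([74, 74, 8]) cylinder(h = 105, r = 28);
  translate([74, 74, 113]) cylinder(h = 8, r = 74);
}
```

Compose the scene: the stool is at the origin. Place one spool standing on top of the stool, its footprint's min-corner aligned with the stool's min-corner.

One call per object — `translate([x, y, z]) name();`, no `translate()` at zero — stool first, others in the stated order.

stool();
translate([0, 0, 404]) spool();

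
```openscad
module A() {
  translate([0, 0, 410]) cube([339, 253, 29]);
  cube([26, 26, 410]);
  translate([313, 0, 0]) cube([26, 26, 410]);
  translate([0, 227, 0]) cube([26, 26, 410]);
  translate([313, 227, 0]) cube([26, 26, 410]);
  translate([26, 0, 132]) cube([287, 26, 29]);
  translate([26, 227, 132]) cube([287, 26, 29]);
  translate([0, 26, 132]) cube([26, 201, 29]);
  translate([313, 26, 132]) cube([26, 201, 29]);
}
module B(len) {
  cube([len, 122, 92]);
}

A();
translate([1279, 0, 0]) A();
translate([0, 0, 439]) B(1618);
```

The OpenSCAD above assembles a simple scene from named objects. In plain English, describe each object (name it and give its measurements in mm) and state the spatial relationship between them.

A is a four-legged stool. The seat is 339×253 mm, 29 mm thick, top at z = 439 mm. It stands on four square legs, each 26×26 mm in cross-section, from z = 0 to the seat underside, each flush with a corner of the seat. Four stretchers, 26 mm wide and 29 mm tall, connect adjacent legs with their undersides at z = 132 mm, each running between the inner faces of the legs it joins and aligned with the legs' outer faces on the other axis.

B is a rectangular beam 1618 mm long (x), 122 mm deep (y), 92 mm thick (z).

The beam spans the tops of two stools placed 940 mm apart, resting at z = 439 mm.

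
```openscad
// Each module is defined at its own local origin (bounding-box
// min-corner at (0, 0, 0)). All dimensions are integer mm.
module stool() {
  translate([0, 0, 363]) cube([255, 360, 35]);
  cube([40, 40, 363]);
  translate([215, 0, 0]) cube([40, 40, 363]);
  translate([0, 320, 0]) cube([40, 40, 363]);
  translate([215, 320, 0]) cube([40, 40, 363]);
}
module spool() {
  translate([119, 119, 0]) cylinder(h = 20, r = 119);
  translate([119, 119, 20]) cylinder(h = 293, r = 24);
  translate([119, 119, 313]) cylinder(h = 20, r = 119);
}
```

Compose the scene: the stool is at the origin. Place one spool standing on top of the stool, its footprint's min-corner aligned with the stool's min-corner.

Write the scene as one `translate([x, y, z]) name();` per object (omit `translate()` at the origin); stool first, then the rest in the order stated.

stool();
translate([0, 0, 398]) spool();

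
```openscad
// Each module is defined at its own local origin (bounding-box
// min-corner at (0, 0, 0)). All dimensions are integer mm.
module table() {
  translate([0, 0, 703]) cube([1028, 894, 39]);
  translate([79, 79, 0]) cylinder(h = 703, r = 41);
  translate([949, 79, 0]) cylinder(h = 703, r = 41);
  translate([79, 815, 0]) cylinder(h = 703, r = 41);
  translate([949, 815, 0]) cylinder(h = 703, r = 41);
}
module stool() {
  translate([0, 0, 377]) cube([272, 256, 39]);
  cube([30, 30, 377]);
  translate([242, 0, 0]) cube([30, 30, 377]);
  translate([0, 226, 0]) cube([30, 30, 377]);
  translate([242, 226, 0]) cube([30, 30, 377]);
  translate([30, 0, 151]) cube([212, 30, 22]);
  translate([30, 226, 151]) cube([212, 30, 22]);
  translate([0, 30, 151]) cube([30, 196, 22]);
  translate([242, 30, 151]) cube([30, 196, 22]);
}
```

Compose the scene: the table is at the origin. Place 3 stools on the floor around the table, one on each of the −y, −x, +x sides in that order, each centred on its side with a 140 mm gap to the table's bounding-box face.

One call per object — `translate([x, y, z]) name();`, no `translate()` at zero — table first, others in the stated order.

table();
translate([378, -396, 0]) stool();
translate([-412, 319, 0]) stool();
translate([1168, 319, 0]) stool();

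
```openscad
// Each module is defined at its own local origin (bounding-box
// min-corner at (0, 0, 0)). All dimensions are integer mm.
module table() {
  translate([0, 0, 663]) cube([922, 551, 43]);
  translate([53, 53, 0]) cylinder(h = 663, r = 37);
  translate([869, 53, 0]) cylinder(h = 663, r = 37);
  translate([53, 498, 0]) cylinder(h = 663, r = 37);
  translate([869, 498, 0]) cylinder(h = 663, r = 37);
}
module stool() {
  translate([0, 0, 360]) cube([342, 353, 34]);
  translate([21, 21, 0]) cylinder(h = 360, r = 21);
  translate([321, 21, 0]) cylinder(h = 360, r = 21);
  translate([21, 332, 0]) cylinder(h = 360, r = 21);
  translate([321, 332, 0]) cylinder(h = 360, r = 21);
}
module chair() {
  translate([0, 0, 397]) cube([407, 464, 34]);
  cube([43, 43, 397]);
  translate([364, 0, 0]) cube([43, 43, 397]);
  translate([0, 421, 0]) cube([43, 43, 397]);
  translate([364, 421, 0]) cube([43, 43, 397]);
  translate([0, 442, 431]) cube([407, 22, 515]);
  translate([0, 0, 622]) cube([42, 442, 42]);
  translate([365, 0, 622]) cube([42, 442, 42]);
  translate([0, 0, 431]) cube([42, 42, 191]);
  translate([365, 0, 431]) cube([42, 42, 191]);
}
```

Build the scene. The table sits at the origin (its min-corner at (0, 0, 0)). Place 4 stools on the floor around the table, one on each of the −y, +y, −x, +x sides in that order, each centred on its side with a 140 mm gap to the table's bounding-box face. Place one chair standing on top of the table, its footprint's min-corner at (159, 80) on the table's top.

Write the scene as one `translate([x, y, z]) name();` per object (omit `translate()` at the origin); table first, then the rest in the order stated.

table();
translate([290, -493, 0]) stool();
translate([290, 691, 0]) stool();
translate([-482, 99, 0]) stool();
translate([1062, 99, 0]) stool();
translate([159, 80, 706]) chair();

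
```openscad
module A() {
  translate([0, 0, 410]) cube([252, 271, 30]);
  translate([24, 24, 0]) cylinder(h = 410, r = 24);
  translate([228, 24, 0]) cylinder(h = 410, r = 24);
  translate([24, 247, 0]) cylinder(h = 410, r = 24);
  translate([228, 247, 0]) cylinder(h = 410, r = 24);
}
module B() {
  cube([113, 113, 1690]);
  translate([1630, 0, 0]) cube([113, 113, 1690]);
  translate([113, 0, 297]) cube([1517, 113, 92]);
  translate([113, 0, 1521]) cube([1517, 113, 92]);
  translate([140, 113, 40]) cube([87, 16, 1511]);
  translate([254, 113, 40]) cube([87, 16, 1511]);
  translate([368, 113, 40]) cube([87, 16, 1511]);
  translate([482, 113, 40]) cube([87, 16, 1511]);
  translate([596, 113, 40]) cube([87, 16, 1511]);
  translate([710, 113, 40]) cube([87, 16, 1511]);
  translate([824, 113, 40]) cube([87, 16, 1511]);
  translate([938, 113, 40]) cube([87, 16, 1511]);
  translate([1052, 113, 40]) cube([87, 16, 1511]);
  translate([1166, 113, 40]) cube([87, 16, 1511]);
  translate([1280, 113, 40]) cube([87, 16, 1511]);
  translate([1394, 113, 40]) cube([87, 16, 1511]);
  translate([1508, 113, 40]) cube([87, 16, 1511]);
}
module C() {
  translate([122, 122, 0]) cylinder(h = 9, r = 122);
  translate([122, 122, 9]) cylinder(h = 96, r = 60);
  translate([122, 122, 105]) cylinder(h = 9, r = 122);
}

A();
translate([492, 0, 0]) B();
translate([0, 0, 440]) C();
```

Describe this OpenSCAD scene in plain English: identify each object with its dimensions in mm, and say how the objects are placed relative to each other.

A is a four-legged stool. The seat is a 252×271×30 mm slab whose top surface is at z = 440 mm; four round legs, each 48 mm in diameter, run from the floor (z = 0) to the underside of the seat, each leg's axis is inset half a diameter from the nearest pair of seat edges (so the leg's bounding box is flush with the corner).

B is a fence section. Two 113×113 mm posts, 1690 mm tall, stand on the floor with a clear span of 1517 mm between their inner faces. Two horizontal rails of 113×92 mm section span the gap between the posts with their undersides at z = 297 mm and z = 1521 mm, flush with the posts' −y face. 13 pickets, each 87 mm wide, 16 mm thick and 1511 mm tall, are fixed to the +y face of the rails with their bottoms at z = 40 mm, evenly spaced across the span with equal gaps (rounded down to the nearest mm) at the −x end and between each pair — any rounding remainder accumulates at the +x end.

C is a spool: two coaxial disc flanges of radius 122 mm and thickness 9 mm, joined by a core cylinder of radius 60 mm and height 96 mm. The lower flange rests on z = 0 and the three cylinders share a vertical axis.

The fence section is on the floor beside the stool on its +x side. The spool is on top of the stool.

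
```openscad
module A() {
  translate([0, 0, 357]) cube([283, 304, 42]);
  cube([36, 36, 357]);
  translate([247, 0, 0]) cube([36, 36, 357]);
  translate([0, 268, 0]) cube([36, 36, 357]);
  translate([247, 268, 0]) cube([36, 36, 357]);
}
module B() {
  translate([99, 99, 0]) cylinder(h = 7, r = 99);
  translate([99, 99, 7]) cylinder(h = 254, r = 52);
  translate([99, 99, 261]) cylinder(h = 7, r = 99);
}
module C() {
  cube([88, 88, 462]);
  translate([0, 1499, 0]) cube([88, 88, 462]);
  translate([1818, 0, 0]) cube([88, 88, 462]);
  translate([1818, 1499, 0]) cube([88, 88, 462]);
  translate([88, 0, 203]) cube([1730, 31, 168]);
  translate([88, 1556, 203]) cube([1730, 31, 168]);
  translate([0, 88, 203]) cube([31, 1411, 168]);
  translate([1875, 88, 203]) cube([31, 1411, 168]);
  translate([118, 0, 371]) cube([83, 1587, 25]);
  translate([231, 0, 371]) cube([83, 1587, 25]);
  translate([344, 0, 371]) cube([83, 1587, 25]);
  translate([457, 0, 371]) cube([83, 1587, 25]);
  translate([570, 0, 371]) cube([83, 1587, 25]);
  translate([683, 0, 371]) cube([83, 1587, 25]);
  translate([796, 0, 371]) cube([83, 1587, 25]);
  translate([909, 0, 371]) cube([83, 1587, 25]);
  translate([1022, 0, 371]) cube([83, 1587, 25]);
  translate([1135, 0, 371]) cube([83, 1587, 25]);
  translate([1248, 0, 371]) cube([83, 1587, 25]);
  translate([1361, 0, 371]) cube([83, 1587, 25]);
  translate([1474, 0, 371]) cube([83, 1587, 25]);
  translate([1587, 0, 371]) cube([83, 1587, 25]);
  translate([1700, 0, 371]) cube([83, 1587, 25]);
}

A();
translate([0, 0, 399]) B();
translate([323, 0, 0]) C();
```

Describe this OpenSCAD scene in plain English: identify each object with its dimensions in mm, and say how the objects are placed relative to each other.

A is a four-legged stool. The seat is a 283×304×42 mm slab whose top surface is at z = 399 mm; four square legs, each 36×36 mm in cross-section, run from the floor (z = 0) to the underside of the seat, each flush with a corner of the seat.

B is a spool: two coaxial disc flanges of radius 99 mm and thickness 7 mm, joined by a core cylinder of radius 52 mm and height 254 mm. The lower flange rests on z = 0 and the three cylinders share a vertical axis.

C is a bed frame 1906 mm long (x) by 1587 mm wide (y). Four 88×88 mm corner posts, 462 mm tall, at the corners of the footprint. Four rails of 31 mm thickness and 168 mm height run between adjacent posts with their undersides at z = 203 mm, their outer faces flush with the outside of the frame (the two x-running rails run between the posts' inner faces; the two y-running rails run between the posts' inner faces). 15 slats, each 83 mm wide (x) and 25 mm thick, lie across the top of the two x-running rails, running the full 1587 mm width of the frame in y; the slats are evenly spaced along x between the inner faces of the end posts with equal gaps (rounded down to the nearest mm) at the −x end and between each pair — any rounding remainder accumulates at the +x end.

The spool is on top of the stool. The bed frame is on the floor beside the stool on its +x side.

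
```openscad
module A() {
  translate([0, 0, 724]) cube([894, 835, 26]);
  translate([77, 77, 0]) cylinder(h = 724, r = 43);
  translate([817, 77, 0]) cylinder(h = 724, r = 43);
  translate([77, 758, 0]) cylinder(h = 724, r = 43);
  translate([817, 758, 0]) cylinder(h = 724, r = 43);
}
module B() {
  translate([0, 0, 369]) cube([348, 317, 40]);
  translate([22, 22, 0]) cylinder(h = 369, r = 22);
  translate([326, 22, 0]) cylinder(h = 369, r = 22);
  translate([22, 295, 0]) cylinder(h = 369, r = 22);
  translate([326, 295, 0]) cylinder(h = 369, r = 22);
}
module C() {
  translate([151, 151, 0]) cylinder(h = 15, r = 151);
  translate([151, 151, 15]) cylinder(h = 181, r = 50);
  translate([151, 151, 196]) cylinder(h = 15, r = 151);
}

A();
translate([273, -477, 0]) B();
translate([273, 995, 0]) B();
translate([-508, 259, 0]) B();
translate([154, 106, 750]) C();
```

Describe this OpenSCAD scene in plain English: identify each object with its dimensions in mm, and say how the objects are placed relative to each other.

A is a rectangular dining table. The top is 894×835×26 mm with its upper surface at z = 750 mm. It stands on four round legs of 86 mm diameter, each leg's bounding box inset 34 mm from the nearest pair of top edges, running from the floor to the underside of the top.

B is a four-legged stool. The seat is 348×317 mm, 40 mm thick, top at z = 409 mm. It stands on four round legs, each 44 mm in diameter, from z = 0 to the seat underside, each leg's axis is inset half a diameter from the nearest pair of seat edges (so the leg's bounding box is flush with the corner).

C is a spool: two coaxial disc flanges of radius 151 mm and thickness 15 mm, joined by a core cylinder of radius 50 mm and height 181 mm. The lower flange rests on z = 0 and the three cylinders share a vertical axis.

Three stools sit around the table at the −y, +y, −x sides. The spool is on top of the table.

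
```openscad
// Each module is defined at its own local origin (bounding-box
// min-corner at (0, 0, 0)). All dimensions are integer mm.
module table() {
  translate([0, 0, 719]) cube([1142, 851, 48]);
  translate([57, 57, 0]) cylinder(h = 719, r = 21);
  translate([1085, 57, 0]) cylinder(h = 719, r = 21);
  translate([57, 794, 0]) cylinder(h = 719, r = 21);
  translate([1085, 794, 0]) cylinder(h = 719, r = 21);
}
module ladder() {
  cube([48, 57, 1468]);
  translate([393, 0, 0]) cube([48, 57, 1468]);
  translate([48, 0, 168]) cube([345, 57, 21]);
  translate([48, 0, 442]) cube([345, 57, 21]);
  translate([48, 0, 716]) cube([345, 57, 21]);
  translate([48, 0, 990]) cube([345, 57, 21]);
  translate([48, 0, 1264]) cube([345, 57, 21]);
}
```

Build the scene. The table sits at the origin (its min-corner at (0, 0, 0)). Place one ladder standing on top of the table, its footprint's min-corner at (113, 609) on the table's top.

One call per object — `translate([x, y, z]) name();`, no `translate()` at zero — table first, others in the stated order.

table();
translate([113, 609, 767]) ladder();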